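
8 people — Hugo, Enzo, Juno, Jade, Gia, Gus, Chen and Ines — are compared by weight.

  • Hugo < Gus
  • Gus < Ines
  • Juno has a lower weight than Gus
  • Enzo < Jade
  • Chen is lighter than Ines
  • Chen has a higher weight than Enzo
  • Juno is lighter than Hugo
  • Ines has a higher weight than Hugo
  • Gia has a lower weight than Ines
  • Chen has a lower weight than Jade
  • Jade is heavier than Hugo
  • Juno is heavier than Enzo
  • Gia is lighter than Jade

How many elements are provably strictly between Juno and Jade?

Chaining upward from Juno reaches: Hugo, Gus, Ines.
Chaining downward from Jade reaches: Enzo, Hugo, Gia, Chen.
Strictly between Juno and Jade are those in both lists: Hugo — 1 element.

1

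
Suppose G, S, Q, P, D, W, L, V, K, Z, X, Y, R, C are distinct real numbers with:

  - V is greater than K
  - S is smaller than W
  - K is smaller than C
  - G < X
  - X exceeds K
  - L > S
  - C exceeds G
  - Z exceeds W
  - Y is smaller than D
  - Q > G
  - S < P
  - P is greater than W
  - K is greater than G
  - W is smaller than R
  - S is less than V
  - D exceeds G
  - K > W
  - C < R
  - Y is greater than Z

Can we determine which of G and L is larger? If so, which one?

undetermined

Following every chain through G: above G we get Q, K, D, C, X, R, V.
L is not reached, and no chain runs the other way from L to G.
So the given relations leave the order of G and L undetermined.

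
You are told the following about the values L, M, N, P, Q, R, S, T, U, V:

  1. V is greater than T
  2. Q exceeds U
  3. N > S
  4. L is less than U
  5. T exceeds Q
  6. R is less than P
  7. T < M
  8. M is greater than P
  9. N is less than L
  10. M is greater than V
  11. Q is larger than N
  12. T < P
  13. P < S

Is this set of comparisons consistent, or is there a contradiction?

inconsistent

Chaining the given relations yields P < S < N < L < U < Q < T, so P < T. But one relation states T < P. These cannot both hold.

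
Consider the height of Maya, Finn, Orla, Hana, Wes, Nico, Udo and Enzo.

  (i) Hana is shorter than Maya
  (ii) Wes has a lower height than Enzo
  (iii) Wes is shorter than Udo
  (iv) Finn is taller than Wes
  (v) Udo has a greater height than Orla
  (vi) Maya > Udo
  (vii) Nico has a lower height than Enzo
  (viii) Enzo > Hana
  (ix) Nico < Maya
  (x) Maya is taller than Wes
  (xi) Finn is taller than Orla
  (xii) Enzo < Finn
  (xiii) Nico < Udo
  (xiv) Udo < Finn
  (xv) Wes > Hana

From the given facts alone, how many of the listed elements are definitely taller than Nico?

The elements the relations force above Nico are Enzo, Udo, Finn, Maya — no chain reaches any other.
That is 4.

4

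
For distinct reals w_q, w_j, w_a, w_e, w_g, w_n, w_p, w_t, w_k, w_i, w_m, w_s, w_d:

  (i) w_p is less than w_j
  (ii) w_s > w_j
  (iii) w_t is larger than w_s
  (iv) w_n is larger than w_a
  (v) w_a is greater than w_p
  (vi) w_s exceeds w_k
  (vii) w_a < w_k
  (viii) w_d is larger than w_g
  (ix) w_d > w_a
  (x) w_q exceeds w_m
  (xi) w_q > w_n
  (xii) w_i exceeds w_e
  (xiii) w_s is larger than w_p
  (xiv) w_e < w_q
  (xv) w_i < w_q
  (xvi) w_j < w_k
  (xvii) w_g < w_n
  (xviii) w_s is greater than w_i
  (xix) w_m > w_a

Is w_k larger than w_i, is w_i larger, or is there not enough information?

Following every chain through w_i: above w_i we get w_q, w_s, w_t; below w_i we get w_e.
w_k is not reached, and no chain runs the other way from w_k to w_i.
So the given relations leave the order of w_i and w_k undetermined.

undetermined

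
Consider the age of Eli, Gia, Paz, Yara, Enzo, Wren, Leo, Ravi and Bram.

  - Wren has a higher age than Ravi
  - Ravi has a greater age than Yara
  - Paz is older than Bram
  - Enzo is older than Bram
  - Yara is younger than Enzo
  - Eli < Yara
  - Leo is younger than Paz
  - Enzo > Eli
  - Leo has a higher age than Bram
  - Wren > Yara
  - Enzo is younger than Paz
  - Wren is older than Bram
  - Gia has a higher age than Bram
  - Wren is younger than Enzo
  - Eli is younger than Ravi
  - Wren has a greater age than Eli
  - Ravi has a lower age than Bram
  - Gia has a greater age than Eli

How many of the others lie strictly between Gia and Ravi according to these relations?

1

The relations place Ravi below Gia. An element lies strictly between them when it is forced above Ravi and also forced below Gia.
Above Ravi: {Bram, Leo, Wren, Enzo, Paz}. Below Gia: {Eli, Yara, Bram}.
Intersection: {Bram} — 1.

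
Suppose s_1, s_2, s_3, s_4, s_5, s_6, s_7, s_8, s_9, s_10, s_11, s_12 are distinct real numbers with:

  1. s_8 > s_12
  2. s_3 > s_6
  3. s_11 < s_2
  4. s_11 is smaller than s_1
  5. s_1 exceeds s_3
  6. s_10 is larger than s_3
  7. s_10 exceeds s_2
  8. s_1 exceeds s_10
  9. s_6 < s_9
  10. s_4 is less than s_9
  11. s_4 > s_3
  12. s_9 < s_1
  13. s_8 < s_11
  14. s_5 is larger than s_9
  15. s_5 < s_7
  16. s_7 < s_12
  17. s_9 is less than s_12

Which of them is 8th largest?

s_5

Chaining the given pairs: s_6 < s_3 < s_4 < s_9 < s_5 < s_7 < s_12 < s_8 < s_11 < s_2 < s_10 < s_1.
Counting 8 from the largest end gives s_5.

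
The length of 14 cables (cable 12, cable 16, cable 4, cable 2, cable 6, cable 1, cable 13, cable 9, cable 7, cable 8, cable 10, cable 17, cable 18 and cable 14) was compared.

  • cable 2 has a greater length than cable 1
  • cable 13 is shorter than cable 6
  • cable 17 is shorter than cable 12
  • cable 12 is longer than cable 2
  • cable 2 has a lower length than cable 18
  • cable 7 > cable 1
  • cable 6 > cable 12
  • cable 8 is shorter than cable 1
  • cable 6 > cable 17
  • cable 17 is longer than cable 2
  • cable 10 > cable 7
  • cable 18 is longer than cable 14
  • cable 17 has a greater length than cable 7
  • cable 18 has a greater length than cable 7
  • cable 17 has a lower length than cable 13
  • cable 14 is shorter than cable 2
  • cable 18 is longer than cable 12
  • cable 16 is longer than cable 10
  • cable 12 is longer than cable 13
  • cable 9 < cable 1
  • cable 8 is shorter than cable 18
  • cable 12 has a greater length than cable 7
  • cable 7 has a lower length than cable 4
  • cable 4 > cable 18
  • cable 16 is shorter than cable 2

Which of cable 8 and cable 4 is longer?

cable 8 < cable 1 and cable 1 < cable 7 give cable 8 < cable 7.
Then cable 7 < cable 10 extends the chain to cable 10.
Then cable 10 < cable 16 extends the chain to cable 16.
With cable 16 < cable 2: cable 8 < cable 1 < cable 7 < cable 10 < cable 16 < cable 2.
Then cable 2 < cable 17 extends the chain to cable 17.
With cable 17 < cable 13: cable 8 < cable 1 < cable 7 < cable 10 < cable 16 < cable 2 < cable 17 < cable 13.
Then cable 13 < cable 12 extends the chain to cable 12.
With cable 12 < cable 18: cable 8 < cable 1 < cable 7 < cable 10 < cable 16 < cable 2 < cable 17 < cable 13 < cable 12 < cable 18.
With cable 18 < cable 4: cable 8 < cable 1 < cable 7 < cable 10 < cable 16 < cable 2 < cable 17 < cable 13 < cable 12 < cable 18 < cable 4.
So cable 8 < cable 4; cable 4 is the longer of the two.

cable 4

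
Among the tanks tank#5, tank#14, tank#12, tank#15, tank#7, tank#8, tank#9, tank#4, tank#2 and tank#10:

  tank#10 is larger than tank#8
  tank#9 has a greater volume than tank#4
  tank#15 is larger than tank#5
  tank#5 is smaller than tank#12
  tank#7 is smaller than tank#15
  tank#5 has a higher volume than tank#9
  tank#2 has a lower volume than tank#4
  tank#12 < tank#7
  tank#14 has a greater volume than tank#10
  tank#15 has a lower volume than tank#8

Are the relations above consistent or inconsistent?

Every relation is compatible with tank#2 < tank#4 < tank#9 < tank#5 < tank#12 < tank#7 < tank#15 < tank#8 < tank#10 < tank#14; the set is consistent.

consistent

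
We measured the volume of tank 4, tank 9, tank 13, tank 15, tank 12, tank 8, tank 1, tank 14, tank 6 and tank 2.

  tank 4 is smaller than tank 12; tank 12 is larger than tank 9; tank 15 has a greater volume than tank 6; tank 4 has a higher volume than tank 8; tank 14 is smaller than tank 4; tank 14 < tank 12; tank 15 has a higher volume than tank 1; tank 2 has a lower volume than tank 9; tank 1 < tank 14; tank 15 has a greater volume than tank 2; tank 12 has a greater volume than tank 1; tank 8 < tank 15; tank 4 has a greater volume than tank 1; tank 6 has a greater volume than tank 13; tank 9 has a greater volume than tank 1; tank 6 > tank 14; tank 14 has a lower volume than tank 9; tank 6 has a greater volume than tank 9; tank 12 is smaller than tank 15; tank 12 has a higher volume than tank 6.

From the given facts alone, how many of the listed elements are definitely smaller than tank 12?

8

The elements the relations force below tank 12 are tank 8, tank 1, tank 2, tank 14, tank 4, tank 13, tank 9, tank 6 — no chain reaches any other.
That is 8.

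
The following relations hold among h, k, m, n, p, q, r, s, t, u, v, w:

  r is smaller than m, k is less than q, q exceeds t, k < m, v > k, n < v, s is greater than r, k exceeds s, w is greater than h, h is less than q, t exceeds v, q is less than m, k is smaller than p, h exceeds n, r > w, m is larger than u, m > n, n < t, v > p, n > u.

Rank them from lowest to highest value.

u < n < h < w < r < s < k < p < v < t < q < m

The consecutive links are each given: u < n; n < h; h < w; w < r; r < s; s < k; k < p; p < v; v < t; t < q; q < m.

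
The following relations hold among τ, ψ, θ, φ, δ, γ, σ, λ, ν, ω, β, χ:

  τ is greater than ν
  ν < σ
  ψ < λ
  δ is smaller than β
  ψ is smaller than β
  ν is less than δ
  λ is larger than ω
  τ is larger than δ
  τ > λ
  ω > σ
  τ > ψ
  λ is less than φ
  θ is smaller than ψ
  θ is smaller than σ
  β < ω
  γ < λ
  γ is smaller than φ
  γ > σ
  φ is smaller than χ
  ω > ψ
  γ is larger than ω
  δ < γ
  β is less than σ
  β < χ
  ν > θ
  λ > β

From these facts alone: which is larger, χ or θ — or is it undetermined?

χ

θ < ν and ν < δ give θ < δ.
Then δ < β extends the chain to β.
Then β < σ extends the chain to σ.
Then σ < ω extends the chain to ω.
Then ω < γ extends the chain to γ.
With γ < λ: θ < ν < δ < β < σ < ω < γ < λ.
Then λ < φ extends the chain to φ.
With φ < χ: θ < ν < δ < β < σ < ω < γ < λ < φ < χ.
So χ is larger.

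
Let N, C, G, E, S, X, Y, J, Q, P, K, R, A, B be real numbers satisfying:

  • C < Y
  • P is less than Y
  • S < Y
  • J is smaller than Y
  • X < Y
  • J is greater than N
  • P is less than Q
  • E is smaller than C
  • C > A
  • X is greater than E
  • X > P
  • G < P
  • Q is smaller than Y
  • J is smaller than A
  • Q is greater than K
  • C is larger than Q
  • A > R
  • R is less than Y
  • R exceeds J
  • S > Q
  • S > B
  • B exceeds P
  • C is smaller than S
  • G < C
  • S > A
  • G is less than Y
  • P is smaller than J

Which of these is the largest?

Y

Chaining downward from Y: directly below it, G, P, J, X, Q, R, C, S; then K, E, N, B, A.
That covers every other element, and nothing is given above Y, so Y is the largest.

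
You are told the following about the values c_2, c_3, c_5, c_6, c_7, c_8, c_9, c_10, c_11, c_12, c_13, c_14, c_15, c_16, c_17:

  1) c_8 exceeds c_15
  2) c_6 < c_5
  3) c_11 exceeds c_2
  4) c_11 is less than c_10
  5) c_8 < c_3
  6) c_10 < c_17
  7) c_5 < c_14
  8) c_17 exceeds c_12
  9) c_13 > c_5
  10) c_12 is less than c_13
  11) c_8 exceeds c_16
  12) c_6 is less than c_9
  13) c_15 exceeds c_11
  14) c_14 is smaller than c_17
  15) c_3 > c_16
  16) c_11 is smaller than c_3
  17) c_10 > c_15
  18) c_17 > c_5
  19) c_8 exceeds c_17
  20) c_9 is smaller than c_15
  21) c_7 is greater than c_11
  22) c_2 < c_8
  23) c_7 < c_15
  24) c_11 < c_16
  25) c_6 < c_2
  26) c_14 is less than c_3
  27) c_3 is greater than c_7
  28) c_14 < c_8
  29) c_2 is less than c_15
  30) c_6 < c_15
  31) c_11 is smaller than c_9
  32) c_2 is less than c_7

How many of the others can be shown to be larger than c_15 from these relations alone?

The elements the relations force above c_15 are c_10, c_17, c_8, c_3 — no chain reaches any other.
That is 4.

4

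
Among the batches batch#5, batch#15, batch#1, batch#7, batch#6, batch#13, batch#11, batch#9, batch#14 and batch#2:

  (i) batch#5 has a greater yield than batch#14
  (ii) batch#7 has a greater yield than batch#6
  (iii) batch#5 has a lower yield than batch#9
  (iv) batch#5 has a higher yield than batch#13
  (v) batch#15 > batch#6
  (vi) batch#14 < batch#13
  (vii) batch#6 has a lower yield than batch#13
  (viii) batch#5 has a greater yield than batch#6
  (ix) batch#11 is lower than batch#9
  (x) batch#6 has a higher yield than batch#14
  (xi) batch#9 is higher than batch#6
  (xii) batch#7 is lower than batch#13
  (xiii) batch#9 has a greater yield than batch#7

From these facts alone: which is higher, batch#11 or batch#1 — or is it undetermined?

Following every chain through batch#11: above batch#11 we get batch#9.
batch#1 is not reached, and no chain runs the other way from batch#1 to batch#11.
So the given relations leave the order of batch#11 and batch#1 undetermined.

undetermined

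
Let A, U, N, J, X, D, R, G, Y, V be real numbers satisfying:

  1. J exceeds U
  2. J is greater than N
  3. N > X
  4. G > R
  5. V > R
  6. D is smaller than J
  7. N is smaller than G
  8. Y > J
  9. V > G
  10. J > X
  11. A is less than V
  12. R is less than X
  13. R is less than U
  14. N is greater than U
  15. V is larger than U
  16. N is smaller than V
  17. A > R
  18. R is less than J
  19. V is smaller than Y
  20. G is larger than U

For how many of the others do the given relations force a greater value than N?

From N the given relations immediately reach G, V, J.
From those, Y — 4 in total.
No other element is forced above N by the given relations, so the count is 4.

4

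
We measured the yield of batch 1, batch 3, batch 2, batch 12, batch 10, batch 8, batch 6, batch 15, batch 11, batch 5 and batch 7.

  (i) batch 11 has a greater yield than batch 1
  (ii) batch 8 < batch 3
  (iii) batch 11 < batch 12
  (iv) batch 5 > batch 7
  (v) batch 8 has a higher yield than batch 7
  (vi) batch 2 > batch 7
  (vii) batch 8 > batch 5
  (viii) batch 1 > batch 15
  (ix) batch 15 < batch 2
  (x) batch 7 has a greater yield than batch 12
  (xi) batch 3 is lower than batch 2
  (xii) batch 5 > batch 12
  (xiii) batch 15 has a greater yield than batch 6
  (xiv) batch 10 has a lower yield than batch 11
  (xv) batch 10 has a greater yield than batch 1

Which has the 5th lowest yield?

batch 11

The consecutive relations fix a unique order: batch 6 < batch 15 < batch 1 < batch 10 < batch 11 < batch 12 < batch 7 < batch 5 < batch 8 < batch 3 < batch 2.
The 5th smallest is batch 11.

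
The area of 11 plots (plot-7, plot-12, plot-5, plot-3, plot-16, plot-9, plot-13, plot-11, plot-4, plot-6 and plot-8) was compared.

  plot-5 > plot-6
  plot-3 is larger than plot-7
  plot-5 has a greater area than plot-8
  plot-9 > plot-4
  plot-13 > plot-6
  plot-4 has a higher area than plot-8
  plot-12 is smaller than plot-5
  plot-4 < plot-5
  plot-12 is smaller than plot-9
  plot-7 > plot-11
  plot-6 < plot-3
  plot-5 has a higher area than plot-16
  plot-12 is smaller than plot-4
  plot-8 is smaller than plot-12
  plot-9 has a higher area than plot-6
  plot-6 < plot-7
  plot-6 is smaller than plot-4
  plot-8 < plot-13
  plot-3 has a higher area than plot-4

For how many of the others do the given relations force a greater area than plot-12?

Directly above plot-12: plot-4, plot-5, plot-9.
One step further: plot-3 (4 so far).
No other element is forced above plot-12 by the given relations, so the count is 4.

4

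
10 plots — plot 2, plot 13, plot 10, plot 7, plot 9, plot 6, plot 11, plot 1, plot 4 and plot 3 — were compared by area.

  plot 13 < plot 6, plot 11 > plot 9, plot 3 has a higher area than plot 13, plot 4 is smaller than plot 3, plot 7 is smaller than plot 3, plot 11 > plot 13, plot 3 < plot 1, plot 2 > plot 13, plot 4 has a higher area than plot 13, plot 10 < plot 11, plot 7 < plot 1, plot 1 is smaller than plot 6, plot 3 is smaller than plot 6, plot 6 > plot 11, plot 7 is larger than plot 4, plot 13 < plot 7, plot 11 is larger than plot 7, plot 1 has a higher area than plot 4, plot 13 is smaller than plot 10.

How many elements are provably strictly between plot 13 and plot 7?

1

The relations place plot 13 below plot 7. An element lies strictly between them when it is forced above plot 13 and also forced below plot 7.
Above plot 13: {plot 10, plot 4, plot 3, plot 2, plot 11, plot 1, plot 6}. Below plot 7: {plot 4}.
Intersection: {plot 4} — 1.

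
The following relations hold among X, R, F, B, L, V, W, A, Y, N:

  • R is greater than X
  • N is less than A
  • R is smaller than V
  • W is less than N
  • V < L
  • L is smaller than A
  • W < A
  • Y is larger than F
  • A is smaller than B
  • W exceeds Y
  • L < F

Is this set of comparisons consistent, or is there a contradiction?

Every relation is compatible with X < R < V < L < F < Y < W < N < A < B; the set is consistent.

consistent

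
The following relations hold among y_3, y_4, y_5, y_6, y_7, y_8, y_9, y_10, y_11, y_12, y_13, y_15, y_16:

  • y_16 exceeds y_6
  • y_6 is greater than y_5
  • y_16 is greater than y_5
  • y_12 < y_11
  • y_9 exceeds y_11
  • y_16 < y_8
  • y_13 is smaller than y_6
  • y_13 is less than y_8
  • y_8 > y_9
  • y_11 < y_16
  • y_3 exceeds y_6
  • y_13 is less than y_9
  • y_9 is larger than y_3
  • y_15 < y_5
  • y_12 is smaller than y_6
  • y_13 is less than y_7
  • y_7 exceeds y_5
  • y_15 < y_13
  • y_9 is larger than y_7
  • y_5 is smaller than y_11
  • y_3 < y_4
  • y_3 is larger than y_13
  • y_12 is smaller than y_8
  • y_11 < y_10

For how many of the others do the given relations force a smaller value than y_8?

10

Directly below y_8: y_12, y_13, y_16, y_9.
One step further: y_15, y_5, y_6, y_7, y_11, y_3 (10 so far).
No other element is forced below y_8 by the given relations, so the count is 10.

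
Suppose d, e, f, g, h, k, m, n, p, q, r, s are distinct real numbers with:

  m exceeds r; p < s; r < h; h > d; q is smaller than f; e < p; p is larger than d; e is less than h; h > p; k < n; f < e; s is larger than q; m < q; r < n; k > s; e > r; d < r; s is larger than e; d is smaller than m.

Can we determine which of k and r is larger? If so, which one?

k

r < m and m < q give r < q.
Then q < f extends the chain to f.
Then f < e extends the chain to e.
With e < p: r < m < q < f < e < p.
With p < s: r < m < q < f < e < p < s.
Then s < k extends the chain to k.
So k is larger.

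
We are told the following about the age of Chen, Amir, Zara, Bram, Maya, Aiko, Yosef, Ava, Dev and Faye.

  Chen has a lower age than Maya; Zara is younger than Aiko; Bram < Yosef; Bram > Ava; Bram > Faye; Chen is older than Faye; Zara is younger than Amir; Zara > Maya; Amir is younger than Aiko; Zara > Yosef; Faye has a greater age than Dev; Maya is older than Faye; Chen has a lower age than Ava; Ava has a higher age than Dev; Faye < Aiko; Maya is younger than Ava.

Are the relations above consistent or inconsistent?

consistent

Every relation is compatible with Dev < Faye < Chen < Maya < Ava < Bram < Yosef < Zara < Amir < Aiko; the set is consistent.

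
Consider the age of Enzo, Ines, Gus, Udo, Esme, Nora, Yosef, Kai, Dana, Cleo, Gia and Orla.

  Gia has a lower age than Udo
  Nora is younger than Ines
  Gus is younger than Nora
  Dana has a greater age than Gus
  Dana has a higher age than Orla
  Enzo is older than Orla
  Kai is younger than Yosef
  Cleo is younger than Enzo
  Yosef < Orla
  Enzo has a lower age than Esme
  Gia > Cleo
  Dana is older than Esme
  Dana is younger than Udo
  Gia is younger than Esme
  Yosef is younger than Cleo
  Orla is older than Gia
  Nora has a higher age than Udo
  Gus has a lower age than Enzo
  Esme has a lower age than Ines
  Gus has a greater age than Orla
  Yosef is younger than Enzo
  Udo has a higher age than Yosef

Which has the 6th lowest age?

Chaining the given pairs: Kai < Yosef < Cleo < Gia < Orla < Gus < Enzo < Esme < Dana < Udo < Nora < Ines.
The 6th smallest is Gus.

Gus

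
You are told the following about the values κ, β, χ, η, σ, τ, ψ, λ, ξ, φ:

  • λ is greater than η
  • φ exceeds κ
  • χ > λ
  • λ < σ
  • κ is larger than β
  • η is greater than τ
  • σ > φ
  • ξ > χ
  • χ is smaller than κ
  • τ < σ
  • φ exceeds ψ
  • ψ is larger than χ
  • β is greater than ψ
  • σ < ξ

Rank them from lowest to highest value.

τ < η < λ < χ < ψ < β < κ < φ < σ < ξ

The consecutive links are each given: τ < η; η < λ; λ < χ; χ < ψ; ψ < β; β < κ; κ < φ; φ < σ; σ < ξ.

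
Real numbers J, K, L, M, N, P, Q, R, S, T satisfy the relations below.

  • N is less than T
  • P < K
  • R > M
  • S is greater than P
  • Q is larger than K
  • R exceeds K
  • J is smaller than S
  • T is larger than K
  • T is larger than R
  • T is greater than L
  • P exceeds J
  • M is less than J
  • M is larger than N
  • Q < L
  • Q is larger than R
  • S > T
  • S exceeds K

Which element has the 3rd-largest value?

L

The consecutive relations fix a unique order: N < M < J < P < K < R < Q < L < T < S.
Counting 3 from the largest end gives L.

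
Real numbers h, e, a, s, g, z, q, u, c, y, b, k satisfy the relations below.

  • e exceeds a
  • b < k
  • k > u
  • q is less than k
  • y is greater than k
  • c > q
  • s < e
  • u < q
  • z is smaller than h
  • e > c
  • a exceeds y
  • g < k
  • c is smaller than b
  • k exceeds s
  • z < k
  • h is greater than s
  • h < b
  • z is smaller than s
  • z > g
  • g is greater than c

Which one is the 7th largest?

s

The consecutive relations fix a unique order: u < q < c < g < z < s < h < b < k < y < a < e.
The 7th largest is s.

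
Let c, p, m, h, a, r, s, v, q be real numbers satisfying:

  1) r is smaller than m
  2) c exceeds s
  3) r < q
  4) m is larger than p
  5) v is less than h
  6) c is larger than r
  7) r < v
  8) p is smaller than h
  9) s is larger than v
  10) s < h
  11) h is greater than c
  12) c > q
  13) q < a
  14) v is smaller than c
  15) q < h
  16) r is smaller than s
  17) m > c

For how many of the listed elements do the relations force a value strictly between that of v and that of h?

Chaining upward from v reaches: s, c, m.
Chaining downward from h reaches: p, r, q, s, c.
Strictly between v and h are those in both lists: s, c — 2 elements.

2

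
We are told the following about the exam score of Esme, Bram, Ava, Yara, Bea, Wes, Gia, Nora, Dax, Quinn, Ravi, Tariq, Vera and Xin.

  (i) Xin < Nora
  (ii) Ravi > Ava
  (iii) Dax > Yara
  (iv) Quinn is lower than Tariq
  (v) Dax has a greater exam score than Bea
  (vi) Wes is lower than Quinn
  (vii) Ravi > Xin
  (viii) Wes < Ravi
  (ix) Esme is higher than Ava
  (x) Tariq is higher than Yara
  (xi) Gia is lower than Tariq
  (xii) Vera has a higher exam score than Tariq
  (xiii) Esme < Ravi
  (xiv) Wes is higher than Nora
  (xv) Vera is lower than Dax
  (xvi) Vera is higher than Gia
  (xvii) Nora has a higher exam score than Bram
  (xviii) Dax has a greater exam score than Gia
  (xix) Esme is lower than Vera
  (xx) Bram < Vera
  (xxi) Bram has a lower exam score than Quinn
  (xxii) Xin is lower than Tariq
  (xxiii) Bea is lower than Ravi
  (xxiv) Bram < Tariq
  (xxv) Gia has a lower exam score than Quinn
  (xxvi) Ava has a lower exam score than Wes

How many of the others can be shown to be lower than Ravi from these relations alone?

7

The elements the relations force below Ravi are Bram, Ava, Xin, Bea, Nora, Esme, Wes — no chain reaches any other.
That is 7.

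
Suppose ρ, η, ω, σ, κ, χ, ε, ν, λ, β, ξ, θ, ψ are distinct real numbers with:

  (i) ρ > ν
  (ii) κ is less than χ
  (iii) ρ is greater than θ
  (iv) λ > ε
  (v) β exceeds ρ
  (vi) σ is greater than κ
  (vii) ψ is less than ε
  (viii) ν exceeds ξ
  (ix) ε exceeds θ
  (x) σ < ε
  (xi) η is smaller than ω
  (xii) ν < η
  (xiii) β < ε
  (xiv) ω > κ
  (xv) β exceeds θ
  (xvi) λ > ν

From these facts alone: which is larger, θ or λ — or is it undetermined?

λ

Chaining the given relations: θ < ρ < β < ε < λ.
So λ is larger.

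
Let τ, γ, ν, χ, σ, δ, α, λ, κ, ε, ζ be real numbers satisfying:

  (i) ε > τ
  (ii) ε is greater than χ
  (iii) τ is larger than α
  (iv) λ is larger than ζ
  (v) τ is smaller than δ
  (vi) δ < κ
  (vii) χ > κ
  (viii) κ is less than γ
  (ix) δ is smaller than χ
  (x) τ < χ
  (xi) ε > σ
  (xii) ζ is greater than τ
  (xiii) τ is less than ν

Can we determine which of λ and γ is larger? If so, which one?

Following every chain through γ: below γ we get α, τ, δ, κ.
λ is not reached, and no chain runs the other way from λ to γ.
So the given relations leave the order of γ and λ undetermined.

undetermined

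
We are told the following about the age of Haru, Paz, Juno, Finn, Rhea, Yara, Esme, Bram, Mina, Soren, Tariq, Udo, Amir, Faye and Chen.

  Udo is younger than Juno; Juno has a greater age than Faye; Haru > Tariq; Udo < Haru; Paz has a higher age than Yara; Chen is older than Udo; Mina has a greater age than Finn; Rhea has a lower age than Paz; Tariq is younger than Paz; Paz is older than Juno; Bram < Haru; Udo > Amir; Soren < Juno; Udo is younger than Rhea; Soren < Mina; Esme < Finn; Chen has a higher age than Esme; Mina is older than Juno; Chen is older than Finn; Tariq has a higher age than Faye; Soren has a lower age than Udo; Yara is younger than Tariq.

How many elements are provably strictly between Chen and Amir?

The relations place Amir below Chen. An element lies strictly between them when it is forced above Amir and also forced below Chen.
Above Amir: {Udo, Juno, Rhea, Mina, Paz, Haru}. Below Chen: {Esme, Finn, Soren, Udo}.
Intersection: {Udo} — 1.

1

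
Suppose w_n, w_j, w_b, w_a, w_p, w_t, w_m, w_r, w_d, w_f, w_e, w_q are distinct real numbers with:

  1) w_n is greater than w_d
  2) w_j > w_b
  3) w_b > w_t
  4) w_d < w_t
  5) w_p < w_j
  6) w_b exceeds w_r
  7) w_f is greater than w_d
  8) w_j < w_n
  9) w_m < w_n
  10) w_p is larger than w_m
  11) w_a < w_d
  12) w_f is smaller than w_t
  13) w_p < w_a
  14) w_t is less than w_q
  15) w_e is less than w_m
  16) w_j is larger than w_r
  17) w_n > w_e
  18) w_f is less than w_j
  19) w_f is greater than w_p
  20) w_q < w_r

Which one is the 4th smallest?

w_a

The consecutive relations fix a unique order: w_e < w_m < w_p < w_a < w_d < w_f < w_t < w_q < w_r < w_b < w_j < w_n.
Counting 4 from the smallest end gives w_a.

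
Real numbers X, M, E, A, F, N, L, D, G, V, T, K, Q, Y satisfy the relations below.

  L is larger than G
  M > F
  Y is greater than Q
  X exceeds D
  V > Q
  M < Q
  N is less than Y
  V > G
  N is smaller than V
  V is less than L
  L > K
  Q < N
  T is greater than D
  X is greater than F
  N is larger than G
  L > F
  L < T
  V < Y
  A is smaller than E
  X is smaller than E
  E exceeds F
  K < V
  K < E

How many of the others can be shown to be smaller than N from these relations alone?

Directly below N: G, Q.
One step further: M (3 so far).
One step further: F (4 so far).
Nothing else is reachable below N; 4 in all.

4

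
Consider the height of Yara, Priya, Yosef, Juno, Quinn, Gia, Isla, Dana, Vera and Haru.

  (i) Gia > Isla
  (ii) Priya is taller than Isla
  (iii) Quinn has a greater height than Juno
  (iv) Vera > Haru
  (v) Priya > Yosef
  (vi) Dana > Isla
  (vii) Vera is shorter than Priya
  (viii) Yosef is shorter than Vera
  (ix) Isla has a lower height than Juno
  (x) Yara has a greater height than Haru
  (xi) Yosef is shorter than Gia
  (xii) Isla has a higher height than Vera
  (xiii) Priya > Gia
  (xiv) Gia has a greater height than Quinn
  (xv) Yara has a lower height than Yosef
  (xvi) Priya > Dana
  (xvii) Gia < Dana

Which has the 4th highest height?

Chaining the given pairs: Haru < Yara < Yosef < Vera < Isla < Juno < Quinn < Gia < Dana < Priya.
Counting 4 from the largest end gives Quinn.

Quinn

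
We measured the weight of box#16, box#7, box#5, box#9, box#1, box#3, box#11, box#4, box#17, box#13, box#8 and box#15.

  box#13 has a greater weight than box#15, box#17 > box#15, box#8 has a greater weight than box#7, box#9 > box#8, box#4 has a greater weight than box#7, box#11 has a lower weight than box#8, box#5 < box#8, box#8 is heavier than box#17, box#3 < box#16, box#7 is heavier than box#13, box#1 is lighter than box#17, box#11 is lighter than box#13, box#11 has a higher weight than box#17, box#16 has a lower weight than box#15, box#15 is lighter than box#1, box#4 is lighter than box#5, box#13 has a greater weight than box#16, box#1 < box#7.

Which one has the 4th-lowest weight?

Piecing the relations together gives one ordering: box#3 < box#16 < box#15 < box#1 < box#17 < box#11 < box#13 < box#7 < box#4 < box#5 < box#8 < box#9.
Counting 4 from the smallest end gives box#1.

box#1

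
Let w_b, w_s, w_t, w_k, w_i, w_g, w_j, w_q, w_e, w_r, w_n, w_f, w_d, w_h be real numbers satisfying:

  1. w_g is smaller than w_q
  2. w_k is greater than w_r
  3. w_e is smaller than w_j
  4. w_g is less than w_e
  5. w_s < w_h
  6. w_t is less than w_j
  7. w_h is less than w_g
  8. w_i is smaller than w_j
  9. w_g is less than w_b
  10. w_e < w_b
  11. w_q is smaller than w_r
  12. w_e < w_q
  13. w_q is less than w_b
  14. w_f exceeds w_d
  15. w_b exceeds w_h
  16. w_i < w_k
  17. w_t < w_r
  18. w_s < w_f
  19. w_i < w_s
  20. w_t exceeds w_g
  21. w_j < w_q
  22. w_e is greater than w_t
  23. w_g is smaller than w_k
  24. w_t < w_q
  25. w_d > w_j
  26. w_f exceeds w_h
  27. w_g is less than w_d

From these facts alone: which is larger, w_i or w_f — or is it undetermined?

w_f

w_i < w_s and w_s < w_h give w_i < w_h.
Then w_h < w_g extends the chain to w_g.
Then w_g < w_t extends the chain to w_t.
Then w_t < w_e extends the chain to w_e.
Then w_e < w_j extends the chain to w_j.
Then w_j < w_d extends the chain to w_d.
Then w_d < w_f extends the chain to w_f.
So w_f is larger.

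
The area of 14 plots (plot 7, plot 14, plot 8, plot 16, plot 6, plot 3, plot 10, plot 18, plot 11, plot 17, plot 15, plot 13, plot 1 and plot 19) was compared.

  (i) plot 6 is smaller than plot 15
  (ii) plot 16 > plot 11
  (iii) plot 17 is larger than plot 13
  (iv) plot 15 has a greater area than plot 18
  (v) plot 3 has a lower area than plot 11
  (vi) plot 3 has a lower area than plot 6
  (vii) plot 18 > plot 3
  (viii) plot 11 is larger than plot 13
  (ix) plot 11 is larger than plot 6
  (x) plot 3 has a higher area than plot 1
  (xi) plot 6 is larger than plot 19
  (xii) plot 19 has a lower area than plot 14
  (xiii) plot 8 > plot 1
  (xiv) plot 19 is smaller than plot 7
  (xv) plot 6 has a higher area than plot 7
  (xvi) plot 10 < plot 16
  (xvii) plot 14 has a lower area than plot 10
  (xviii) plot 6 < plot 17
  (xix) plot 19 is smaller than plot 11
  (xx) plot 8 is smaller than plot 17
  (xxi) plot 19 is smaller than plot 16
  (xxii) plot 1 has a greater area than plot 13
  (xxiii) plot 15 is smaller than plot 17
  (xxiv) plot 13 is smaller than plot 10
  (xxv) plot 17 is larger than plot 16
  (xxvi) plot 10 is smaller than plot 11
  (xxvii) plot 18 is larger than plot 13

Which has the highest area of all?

Chaining downward from plot 17: directly below it, plot 13, plot 6, plot 15, plot 16, plot 8; then plot 19, plot 10, plot 1, plot 3, plot 7, plot 11, plot 18; then plot 14.
That covers every other element, and nothing is given above plot 17, so plot 17 is the highest area.

plot 17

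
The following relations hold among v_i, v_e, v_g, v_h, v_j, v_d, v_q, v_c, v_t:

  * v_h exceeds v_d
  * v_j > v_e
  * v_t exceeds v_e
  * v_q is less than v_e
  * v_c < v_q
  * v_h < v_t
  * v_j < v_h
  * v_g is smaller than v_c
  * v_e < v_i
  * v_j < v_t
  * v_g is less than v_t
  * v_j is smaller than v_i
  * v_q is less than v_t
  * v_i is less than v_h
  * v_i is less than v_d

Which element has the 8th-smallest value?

Piecing the relations together gives one ordering: v_g < v_c < v_q < v_e < v_j < v_i < v_d < v_h < v_t.
Counting 8 from the smallest end gives v_h.

v_h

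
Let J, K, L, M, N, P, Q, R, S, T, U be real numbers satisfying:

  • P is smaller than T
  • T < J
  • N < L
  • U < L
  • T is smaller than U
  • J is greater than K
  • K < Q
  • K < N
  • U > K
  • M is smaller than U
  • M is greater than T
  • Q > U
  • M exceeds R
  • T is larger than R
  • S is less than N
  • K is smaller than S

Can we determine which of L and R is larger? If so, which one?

Following the relations from R: R < T < M < U < L.
So L is larger.

L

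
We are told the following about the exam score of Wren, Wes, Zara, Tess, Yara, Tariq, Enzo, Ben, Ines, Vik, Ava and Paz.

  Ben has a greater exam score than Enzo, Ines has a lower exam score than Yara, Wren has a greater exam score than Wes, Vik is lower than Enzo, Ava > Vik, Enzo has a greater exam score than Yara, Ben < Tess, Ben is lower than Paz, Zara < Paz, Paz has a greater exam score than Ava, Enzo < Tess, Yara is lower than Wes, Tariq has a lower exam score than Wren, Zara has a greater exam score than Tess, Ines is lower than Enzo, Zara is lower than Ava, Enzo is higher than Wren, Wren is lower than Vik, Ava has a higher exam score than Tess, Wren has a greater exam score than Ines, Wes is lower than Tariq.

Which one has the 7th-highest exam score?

Vik

Piecing the relations together gives one ordering: Ines < Yara < Wes < Tariq < Wren < Vik < Enzo < Ben < Tess < Zara < Ava < Paz.
Counting 7 from the largest end gives Vik.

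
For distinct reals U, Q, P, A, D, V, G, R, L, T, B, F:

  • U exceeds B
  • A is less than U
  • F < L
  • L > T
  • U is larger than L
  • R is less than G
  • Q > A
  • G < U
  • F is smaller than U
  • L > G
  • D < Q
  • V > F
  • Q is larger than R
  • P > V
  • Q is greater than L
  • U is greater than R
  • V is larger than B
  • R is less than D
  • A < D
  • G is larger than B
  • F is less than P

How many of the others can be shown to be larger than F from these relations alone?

5

Directly above F: V, P, L, U.
One step further: Q (5 so far).
Nothing else is reachable above F; 5 in all.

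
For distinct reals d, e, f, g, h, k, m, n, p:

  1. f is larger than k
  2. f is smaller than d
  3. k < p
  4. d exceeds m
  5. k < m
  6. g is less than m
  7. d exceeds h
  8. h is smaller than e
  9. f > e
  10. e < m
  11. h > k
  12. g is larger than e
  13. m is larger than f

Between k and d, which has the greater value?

d

Link the given pairs in sequence: k < h; h < e; e < g; g < m; m < d.
Together: k < h < e < g < m < d.
So k < d; d is the larger of the two.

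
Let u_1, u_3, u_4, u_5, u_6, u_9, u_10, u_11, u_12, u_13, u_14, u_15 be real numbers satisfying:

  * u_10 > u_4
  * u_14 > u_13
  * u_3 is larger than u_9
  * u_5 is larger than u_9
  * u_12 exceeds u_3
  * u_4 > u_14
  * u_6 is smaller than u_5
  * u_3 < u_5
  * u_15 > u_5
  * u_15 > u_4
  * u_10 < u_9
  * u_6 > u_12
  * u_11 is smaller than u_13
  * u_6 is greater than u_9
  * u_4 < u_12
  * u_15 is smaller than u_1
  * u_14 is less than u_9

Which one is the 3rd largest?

u_5

The consecutive relations fix a unique order: u_11 < u_13 < u_14 < u_4 < u_10 < u_9 < u_3 < u_12 < u_6 < u_5 < u_15 < u_1.
Counting 3 from the largest end gives u_5.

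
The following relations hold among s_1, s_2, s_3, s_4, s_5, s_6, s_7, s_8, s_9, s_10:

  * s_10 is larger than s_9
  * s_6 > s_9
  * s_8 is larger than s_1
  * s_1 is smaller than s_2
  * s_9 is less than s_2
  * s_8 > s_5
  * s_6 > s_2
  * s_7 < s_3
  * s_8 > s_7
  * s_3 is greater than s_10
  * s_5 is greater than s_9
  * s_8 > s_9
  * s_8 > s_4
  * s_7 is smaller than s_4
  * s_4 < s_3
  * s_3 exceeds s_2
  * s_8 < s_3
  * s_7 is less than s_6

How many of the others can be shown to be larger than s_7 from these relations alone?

Directly above s_7: s_4, s_8, s_3, s_6.
No other element is forced above s_7 by the given relations, so the count is 4.

4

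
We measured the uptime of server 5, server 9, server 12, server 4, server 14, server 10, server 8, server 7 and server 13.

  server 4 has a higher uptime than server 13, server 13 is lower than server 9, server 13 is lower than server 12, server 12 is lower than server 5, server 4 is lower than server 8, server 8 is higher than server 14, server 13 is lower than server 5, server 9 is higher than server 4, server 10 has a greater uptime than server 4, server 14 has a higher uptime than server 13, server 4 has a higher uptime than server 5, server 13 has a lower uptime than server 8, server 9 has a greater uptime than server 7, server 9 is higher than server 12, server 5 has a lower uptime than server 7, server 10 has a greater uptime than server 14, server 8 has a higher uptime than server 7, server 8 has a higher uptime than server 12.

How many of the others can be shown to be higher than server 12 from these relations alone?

6

The elements the relations force above server 12 are server 5, server 4, server 7, server 8, server 10, server 9 — no chain reaches any other.
That is 6.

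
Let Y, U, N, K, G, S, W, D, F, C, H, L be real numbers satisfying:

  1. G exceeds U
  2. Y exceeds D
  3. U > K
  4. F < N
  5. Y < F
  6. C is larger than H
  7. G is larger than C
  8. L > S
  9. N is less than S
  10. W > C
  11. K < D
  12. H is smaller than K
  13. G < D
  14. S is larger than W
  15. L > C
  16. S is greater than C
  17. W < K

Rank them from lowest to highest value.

Nothing is placed below H, so it is least; from there H < C; C < W; W < K; K < U; U < G; G < D; D < Y; Y < F; F < N; N < S; S < L, each given directly.

H < C < W < K < U < G < D < Y < F < N < S < L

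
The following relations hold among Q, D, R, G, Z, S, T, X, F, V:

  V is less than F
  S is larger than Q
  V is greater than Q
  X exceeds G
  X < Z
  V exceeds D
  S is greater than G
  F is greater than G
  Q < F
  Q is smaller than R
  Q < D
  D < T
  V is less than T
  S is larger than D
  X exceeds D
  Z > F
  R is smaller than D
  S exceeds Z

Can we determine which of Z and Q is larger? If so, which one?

Z

Q < R < D < V < F < Z, by transitivity through R, D, V, F.
So Z is larger.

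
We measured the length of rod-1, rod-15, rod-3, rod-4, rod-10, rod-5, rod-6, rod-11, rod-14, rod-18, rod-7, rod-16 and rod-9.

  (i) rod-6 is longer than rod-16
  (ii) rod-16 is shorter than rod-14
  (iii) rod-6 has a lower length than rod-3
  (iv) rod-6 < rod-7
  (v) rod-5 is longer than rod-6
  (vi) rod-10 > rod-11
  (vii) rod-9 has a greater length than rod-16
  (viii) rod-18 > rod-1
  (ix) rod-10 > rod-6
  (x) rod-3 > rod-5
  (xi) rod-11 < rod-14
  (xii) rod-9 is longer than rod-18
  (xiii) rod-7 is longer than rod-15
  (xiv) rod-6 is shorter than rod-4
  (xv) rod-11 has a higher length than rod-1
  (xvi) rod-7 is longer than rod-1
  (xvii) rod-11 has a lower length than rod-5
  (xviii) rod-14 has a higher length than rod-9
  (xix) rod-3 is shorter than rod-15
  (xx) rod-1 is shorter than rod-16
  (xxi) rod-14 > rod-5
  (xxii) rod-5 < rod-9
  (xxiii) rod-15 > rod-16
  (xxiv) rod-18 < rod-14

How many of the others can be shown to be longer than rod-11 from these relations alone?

7

From rod-11 the given relations immediately reach rod-5, rod-14, rod-10.
From those, rod-9, rod-3 — 5 in total.
From those, rod-15 — 6 in total.
From those, rod-7 — 7 in total.
No other element is forced above rod-11 by the given relations, so the count is 7.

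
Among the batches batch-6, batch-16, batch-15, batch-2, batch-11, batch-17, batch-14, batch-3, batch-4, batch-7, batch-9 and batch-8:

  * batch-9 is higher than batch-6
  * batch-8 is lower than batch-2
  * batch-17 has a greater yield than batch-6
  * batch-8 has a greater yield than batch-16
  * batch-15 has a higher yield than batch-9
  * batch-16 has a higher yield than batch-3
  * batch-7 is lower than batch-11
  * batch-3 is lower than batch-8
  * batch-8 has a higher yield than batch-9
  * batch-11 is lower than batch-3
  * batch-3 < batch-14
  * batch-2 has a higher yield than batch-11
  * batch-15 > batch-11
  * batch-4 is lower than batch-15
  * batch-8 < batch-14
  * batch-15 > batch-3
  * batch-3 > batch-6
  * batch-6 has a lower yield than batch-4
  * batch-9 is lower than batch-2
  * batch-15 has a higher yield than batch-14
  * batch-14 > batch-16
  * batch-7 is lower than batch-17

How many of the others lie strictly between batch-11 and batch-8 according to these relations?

Chaining upward from batch-11 reaches: batch-3, batch-16, batch-2, batch-14, batch-15.
Chaining downward from batch-8 reaches: batch-6, batch-7, batch-9, batch-3, batch-16.
Strictly between batch-11 and batch-8 are those in both lists: batch-3, batch-16 — 2 elements.

2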